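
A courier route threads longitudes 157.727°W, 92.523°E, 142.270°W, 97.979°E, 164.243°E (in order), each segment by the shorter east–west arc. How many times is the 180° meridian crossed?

3

Leg 1: -157.727° → +92.523°, shortest Δλ = -109.75° (west) — crosses 180°.
Leg 2: +92.523° → -142.270°, shortest Δλ = 125.207° (east) — crosses 180°.
Leg 3: -142.270° → +97.979°, shortest Δλ = -119.751° (west) — crosses 180°.
Leg 4: +97.979° → +164.243°, shortest Δλ = 66.264° (east) — does not cross 180°.
Total crossings: 3.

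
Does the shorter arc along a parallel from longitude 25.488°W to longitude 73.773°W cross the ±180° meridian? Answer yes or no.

Signed shortest Δλ = ((-73.773 − -25.488 + 180) mod 360) − 180 = -48.285°.
Going west by 48.285° from -25.488° reaches -73.773° without touching 180°.

No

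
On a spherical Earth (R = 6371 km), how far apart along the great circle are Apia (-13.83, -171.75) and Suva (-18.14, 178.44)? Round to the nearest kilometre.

1153 km

Δλ = 178.44 − -171.75 = 350.19°; wrapped into (−180°, 180°]: -9.81°.
Δφ = -18.14 − -13.83 = -4.31°.
a = sin²(Δφ/2) + cos φ₁ · cos φ₂ · sin²(Δλ/2) = 0.008160.
c = 2·atan2(√a, √(1−a)) = 0.18091 rad → d = 6371·c ≈ 1152.60 km.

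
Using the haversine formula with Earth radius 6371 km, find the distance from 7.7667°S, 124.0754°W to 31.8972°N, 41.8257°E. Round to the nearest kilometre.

Δλ = 41.8257 − -124.0754 = 165.9011°.
Δφ = 31.8972 − -7.7667 = 39.6639°.
a = sin²(Δφ/2) + cos φ₁ · cos φ₂ · sin²(Δλ/2) = 0.943638.
c = 2·atan2(√a, √(1−a)) = 2.66220 rad → d = 6371·c ≈ 16960.90 km.

16961 km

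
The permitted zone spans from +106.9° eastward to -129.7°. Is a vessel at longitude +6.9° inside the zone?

No

Band width going east from +106.9° to -129.7°: ((-129.7 − 106.9) mod 360) = 123.4°.
Offset of +6.9° east of the west edge: ((6.9 − 106.9) mod 360) = 260.0°.
260.0° > 123.4° ⇒ outside.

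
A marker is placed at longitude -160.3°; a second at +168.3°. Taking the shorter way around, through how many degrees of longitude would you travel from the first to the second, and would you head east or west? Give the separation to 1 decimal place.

Raw difference: 168.3 − -160.3 = 328.6°.
Normalise into (−180°, 180°]: 328.6° − 360° = -31.4°.
Negative ⇒ the second point lies to the west; separation 31.4°.

31.4° west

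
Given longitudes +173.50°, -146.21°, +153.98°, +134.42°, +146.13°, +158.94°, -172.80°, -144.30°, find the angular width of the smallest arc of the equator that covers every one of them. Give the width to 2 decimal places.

Sort the longitudes: -172.80°, -146.21°, -144.30°, +134.42°, +146.13°, +153.98°, +158.94°, +173.50°.
Eastward gaps between consecutive values (wrapping around): 26.59°, 1.91°, 278.72°, 11.71°, 7.85°, 4.96°, 14.56°, 13.70°.
Largest gap = 278.72° ⇒ minimal covering band is its complement: 360° − 278.72° = 81.28°.
Band runs from +134.42° eastward to -144.30°, crossing the antimeridian.

81.28°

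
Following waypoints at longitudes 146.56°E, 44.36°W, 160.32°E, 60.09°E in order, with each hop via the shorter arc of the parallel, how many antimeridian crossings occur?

Leg 1: +146.56° → -44.36°, shortest Δλ = 169.08° (east) — crosses 180°.
Leg 2: -44.36° → +160.32°, shortest Δλ = -155.32° (west) — crosses 180°.
Leg 3: +160.32° → +60.09°, shortest Δλ = -100.23° (west) — does not cross 180°.
Total crossings: 2.

2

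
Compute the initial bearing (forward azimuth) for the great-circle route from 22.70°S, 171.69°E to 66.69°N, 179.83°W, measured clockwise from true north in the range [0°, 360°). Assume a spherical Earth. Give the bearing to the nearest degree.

3°

Δλ = -179.83 − 171.69 = -351.52°; wrapped into (−180°, 180°]: 8.48°.
θ = atan2( sin Δλ · cos φ₂ , cos φ₁ · sin φ₂ − sin φ₁ · cos φ₂ · cos Δλ )
  = atan2(0.05835, 0.99827) = 3.345° → normalised to [0°, 360°): 3.345°.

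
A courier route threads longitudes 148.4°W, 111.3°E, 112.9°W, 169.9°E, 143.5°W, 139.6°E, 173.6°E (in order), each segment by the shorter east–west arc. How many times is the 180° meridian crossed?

Leg 1: -148.4° → +111.3°, shortest Δλ = -100.3° (west) — crosses 180°.
Leg 2: +111.3° → -112.9°, shortest Δλ = 135.8° (east) — crosses 180°.
Leg 3: -112.9° → +169.9°, shortest Δλ = -77.2° (west) — crosses 180°.
Leg 4: +169.9° → -143.5°, shortest Δλ = 46.6° (east) — crosses 180°.
Leg 5: -143.5° → +139.6°, shortest Δλ = -76.9° (west) — crosses 180°.
Leg 6: +139.6° → +173.6°, shortest Δλ = 34.0° (east) — does not cross 180°.
Total crossings: 5.

5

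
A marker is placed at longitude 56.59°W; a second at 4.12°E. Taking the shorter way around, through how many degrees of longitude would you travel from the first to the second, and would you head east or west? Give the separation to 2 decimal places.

60.71° east

Raw difference: 4.12 − -56.59 = 60.71°.
Normalise into (−180°, 180°]: 60.71° stays 60.71°.
Positive ⇒ the second point lies to the east; separation 60.71°.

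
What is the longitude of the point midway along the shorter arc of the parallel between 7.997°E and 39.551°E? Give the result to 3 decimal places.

Signed shortest Δλ from +7.997° to +39.551° is +31.554°.
Midpoint longitude = +7.997° + (+31.554°)/2 = +7.997° + 15.777° = +23.774°.

23.774°E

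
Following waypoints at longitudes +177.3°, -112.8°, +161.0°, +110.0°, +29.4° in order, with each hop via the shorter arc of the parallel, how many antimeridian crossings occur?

2

Leg 1: +177.3° → -112.8°, shortest Δλ = 69.9° (east) — crosses 180°.
Leg 2: -112.8° → +161.0°, shortest Δλ = -86.2° (west) — crosses 180°.
Leg 3: +161.0° → +110.0°, shortest Δλ = -51.0° (west) — does not cross 180°.
Leg 4: +110.0° → +29.4°, shortest Δλ = -80.6° (west) — does not cross 180°.
Total crossings: 2.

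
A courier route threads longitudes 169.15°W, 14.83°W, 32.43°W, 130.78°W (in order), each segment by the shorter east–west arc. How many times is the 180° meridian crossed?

0

Leg 1: -169.15° → -14.83°, shortest Δλ = 154.32° (east) — does not cross 180°.
Leg 2: -14.83° → -32.43°, shortest Δλ = -17.6° (west) — does not cross 180°.
Leg 3: -32.43° → -130.78°, shortest Δλ = -98.35° (west) — does not cross 180°.
Total crossings: 0.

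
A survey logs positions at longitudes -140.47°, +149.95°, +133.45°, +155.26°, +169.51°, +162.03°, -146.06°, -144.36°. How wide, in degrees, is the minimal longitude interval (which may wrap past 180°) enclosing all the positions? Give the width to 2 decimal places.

86.08°

Sort the longitudes: -146.06°, -144.36°, -140.47°, +133.45°, +149.95°, +155.26°, +162.03°, +169.51°.
Eastward gaps between consecutive values (wrapping around): 1.70°, 3.89°, 273.92°, 16.50°, 5.31°, 6.77°, 7.48°, 44.43°.
Largest gap = 273.92° ⇒ minimal covering band is its complement: 360° − 273.92° = 86.08°.
Band runs from +133.45° eastward to -140.47°, crossing the antimeridian.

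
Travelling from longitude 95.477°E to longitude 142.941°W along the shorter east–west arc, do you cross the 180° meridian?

Yes

Naïve |-142.941 − 95.477| = 238.418° > 180°, so the shorter arc goes the other way round — across 180°.
Signed shortest Δλ = ((-142.941 − 95.477 + 180) mod 360) − 180 = 121.582°.
Going east by 121.582° from +95.477° passes through 180° before reaching -142.941°.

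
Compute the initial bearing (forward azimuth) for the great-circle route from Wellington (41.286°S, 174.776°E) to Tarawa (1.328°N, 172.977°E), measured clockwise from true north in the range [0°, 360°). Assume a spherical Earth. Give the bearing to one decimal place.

357.3°

Δλ = 172.977 − 174.776 = -1.799°.
θ = atan2( sin Δλ · cos φ₂ , cos φ₁ · sin φ₂ − sin φ₁ · cos φ₂ · cos Δλ )
  = atan2(-0.03138, 0.67673) = -2.655° → normalised to [0°, 360°): 357.345°.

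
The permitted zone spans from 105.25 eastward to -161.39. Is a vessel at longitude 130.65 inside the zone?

Yes

Band width going east from +105.25° to -161.39°: ((-161.39 − 105.25) mod 360) = 93.36°.
Offset of +130.65° east of the west edge: ((130.65 − 105.25) mod 360) = 25.40°.
25.40° ≤ 93.36° ⇒ inside.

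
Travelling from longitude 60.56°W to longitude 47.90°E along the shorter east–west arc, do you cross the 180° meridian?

No

Signed shortest Δλ = ((47.90 − -60.56 + 180) mod 360) − 180 = 108.46°.
Going east by 108.46° from -60.56° reaches +47.90° without touching 180°.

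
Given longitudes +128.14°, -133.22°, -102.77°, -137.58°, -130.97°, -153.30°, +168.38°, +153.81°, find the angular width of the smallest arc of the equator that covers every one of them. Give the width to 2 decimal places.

129.09°

Sort the longitudes: -153.30°, -137.58°, -133.22°, -130.97°, -102.77°, +128.14°, +153.81°, +168.38°.
Eastward gaps between consecutive values (wrapping around): 15.72°, 4.36°, 2.25°, 28.20°, 230.91°, 25.67°, 14.57°, 38.32°.
Largest gap = 230.91° ⇒ minimal covering band is its complement: 360° − 230.91° = 129.09°.
Band runs from +128.14° eastward to -102.77°, crossing the antimeridian.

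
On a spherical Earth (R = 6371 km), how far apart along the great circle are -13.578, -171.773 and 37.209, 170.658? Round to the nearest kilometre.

5939 km

Δλ = 170.658 − -171.773 = 342.431°; wrapped into (−180°, 180°]: -17.569°.
Δφ = 37.209 − -13.578 = 50.787°.
a = sin²(Δφ/2) + cos φ₁ · cos φ₂ · sin²(Δλ/2) = 0.201953.
c = 2·atan2(√a, √(1−a)) = 0.93217 rad → d = 6371·c ≈ 5938.86 km.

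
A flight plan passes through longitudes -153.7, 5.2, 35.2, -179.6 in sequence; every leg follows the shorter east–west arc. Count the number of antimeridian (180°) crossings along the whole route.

Leg 1: -153.7° → +5.2°, shortest Δλ = 158.9° (east) — does not cross 180°.
Leg 2: +5.2° → +35.2°, shortest Δλ = 30.0° (east) — does not cross 180°.
Leg 3: +35.2° → -179.6°, shortest Δλ = 145.2° (east) — crosses 180°.
Total crossings: 1.

1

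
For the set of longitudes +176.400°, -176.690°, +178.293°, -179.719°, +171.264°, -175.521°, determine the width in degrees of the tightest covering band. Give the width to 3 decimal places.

13.215°

Sort the longitudes: -179.719°, -176.690°, -175.521°, +171.264°, +176.400°, +178.293°.
Eastward gaps between consecutive values (wrapping around): 3.029°, 1.169°, 346.785°, 5.136°, 1.893°, 1.988°.
Largest gap = 346.785° ⇒ minimal covering band is its complement: 360° − 346.785° = 13.215°.
Band runs from +171.264° eastward to -175.521°, crossing the antimeridian.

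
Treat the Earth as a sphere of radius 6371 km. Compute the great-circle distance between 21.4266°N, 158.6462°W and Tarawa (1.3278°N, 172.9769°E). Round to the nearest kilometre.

3801 km

Δλ = 172.9769 − -158.6462 = 331.6231°; wrapped into (−180°, 180°]: -28.3769°.
Δφ = 1.3278 − 21.4266 = -20.0988°.
a = sin²(Δφ/2) + cos φ₁ · cos φ₂ · sin²(Δλ/2) = 0.086362.
c = 2·atan2(√a, √(1−a)) = 0.59655 rad → d = 6371·c ≈ 3800.65 km.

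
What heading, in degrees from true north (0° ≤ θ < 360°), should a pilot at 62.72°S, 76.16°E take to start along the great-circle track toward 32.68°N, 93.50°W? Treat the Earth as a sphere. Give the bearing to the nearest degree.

Δλ = -93.50 − 76.16 = -169.66°.
θ = atan2( sin Δλ · cos φ₂ , cos φ₁ · sin φ₂ − sin φ₁ · cos φ₂ · cos Δλ )
  = atan2(-0.15108, -0.48846) = -162.814° → normalised to [0°, 360°): 197.186°.

197°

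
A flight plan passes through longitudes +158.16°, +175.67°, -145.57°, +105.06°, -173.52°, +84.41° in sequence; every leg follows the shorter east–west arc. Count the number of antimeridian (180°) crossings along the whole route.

4

Leg 1: +158.16° → +175.67°, shortest Δλ = 17.51° (east) — does not cross 180°.
Leg 2: +175.67° → -145.57°, shortest Δλ = 38.76° (east) — crosses 180°.
Leg 3: -145.57° → +105.06°, shortest Δλ = -109.37° (west) — crosses 180°.
Leg 4: +105.06° → -173.52°, shortest Δλ = 81.42° (east) — crosses 180°.
Leg 5: -173.52° → +84.41°, shortest Δλ = -102.07° (west) — crosses 180°.
Total crossings: 4.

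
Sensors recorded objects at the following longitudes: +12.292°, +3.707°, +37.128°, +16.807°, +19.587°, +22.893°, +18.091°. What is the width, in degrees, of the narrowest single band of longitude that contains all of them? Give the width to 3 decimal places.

Sort the longitudes: +3.707°, +12.292°, +16.807°, +18.091°, +19.587°, +22.893°, +37.128°.
Eastward gaps between consecutive values (wrapping around): 8.585°, 4.515°, 1.284°, 1.496°, 3.306°, 14.235°, 326.579°.
Largest gap = 326.579° ⇒ minimal covering band is its complement: 360° − 326.579° = 33.421°.
Band runs from +3.707° eastward to +37.128°.

33.421°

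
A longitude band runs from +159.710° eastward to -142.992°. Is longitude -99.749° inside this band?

No

Band width going east from +159.710° to -142.992°: ((-142.992 − 159.710) mod 360) = 57.298°.
Offset of -99.749° east of the west edge: ((-99.749 − 159.710) mod 360) = 100.541°.
100.541° > 57.298° ⇒ outside.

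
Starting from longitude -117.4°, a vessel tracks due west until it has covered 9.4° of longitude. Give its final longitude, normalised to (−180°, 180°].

-126.8°

Start at -117.4°; shift −9.4° → -126.8°.
-126.8° already lies in (−180°, 180°].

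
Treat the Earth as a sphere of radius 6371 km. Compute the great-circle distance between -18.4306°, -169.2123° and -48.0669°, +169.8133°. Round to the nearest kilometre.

3802 km

Δλ = 169.8133 − -169.2123 = 339.0256°; wrapped into (−180°, 180°]: -20.9744°.
Δφ = -48.0669 − -18.4306 = -29.6363°.
a = sin²(Δφ/2) + cos φ₁ · cos φ₂ · sin²(Δλ/2) = 0.086413.
c = 2·atan2(√a, √(1−a)) = 0.59674 rad → d = 6371·c ≈ 3801.80 km.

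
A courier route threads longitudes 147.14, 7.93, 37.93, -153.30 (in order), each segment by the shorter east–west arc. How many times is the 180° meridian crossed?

1

Leg 1: +147.14° → +7.93°, shortest Δλ = -139.21° (west) — does not cross 180°.
Leg 2: +7.93° → +37.93°, shortest Δλ = 30.0° (east) — does not cross 180°.
Leg 3: +37.93° → -153.30°, shortest Δλ = 168.77° (east) — crosses 180°.
Total crossings: 1.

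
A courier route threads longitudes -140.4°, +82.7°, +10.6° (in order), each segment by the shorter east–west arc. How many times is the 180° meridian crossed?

Leg 1: -140.4° → +82.7°, shortest Δλ = -136.9° (west) — crosses 180°.
Leg 2: +82.7° → +10.6°, shortest Δλ = -72.1° (west) — does not cross 180°.
Total crossings: 1.

1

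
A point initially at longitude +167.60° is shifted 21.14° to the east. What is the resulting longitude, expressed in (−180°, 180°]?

-171.26°

Start at +167.60°; shift +21.14° → +188.74°.
+188.74° lies outside (−180°, 180°]; subtract 360° → -171.26°.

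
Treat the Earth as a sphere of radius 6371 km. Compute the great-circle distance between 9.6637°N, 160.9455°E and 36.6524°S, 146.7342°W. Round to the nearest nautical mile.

Δλ = -146.7342 − 160.9455 = -307.6797°; wrapped into (−180°, 180°]: 52.3203°.
Δφ = -36.6524 − 9.6637 = -46.3161°.
a = sin²(Δφ/2) + cos φ₁ · cos φ₂ · sin²(Δλ/2) = 0.308390.
c = 2·atan2(√a, √(1−a)) = 1.17752 rad → d = 6371·c ≈ 7501.96 km ≈ 4050.74 nmi.

4051 nmi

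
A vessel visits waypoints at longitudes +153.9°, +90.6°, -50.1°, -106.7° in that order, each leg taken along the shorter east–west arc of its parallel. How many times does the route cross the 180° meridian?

0

Leg 1: +153.9° → +90.6°, shortest Δλ = -63.3° (west) — does not cross 180°.
Leg 2: +90.6° → -50.1°, shortest Δλ = -140.7° (west) — does not cross 180°.
Leg 3: -50.1° → -106.7°, shortest Δλ = -56.6° (west) — does not cross 180°.
Total crossings: 0.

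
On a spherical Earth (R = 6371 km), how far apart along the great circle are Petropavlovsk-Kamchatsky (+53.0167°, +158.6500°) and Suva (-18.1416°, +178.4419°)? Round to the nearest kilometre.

Δλ = 178.4419 − 158.6500 = 19.7919°.
Δφ = -18.1416 − 53.0167 = -71.1583°.
a = sin²(Δφ/2) + cos φ₁ · cos φ₂ · sin²(Δλ/2) = 0.355408.
c = 2·atan2(√a, √(1−a)) = 1.27742 rad → d = 6371·c ≈ 8138.45 km.

8138 km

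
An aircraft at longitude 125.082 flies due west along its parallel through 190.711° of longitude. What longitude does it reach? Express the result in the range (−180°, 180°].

-65.629°

Start at +125.082°; shift −190.711° → -65.629°.
-65.629° already lies in (−180°, 180°].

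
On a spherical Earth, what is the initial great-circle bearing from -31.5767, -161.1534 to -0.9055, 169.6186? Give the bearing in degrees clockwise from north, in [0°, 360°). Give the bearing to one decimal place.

312.2°

Δλ = 169.6186 − -161.1534 = 330.7720°; wrapped into (−180°, 180°]: -29.2280°.
θ = atan2( sin Δλ · cos φ₂ , cos φ₁ · sin φ₂ − sin φ₁ · cos φ₂ · cos Δλ )
  = atan2(-0.48823, 0.44345) = -47.751° → normalised to [0°, 360°): 312.249°.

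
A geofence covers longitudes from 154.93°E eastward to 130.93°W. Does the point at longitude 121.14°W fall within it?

No

Band width going east from +154.93° to -130.93°: ((-130.93 − 154.93) mod 360) = 74.14°.
Offset of -121.14° east of the west edge: ((-121.14 − 154.93) mod 360) = 83.93°.
83.93° > 74.14° ⇒ outside.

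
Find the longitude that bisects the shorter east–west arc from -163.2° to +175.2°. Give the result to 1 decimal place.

-174.0°

Signed shortest Δλ from -163.2° to +175.2° is -21.6°.
Midpoint longitude = -163.2° + (-21.6°)/2 = -163.2° − 10.8° = -174.0°.
(The naïve average (-163.2 + +175.2)/2 = 6.0° is on the wrong side of the globe.)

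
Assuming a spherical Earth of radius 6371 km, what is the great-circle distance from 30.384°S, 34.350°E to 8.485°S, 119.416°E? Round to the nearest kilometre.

9061 km

Δλ = 119.416 − 34.350 = 85.066°.
Δφ = -8.485 − -30.384 = 21.899°.
a = sin²(Δφ/2) + cos φ₁ · cos φ₂ · sin²(Δλ/2) = 0.425993.
c = 2·atan2(√a, √(1−a)) = 1.42224 rad → d = 6371·c ≈ 9061.07 km.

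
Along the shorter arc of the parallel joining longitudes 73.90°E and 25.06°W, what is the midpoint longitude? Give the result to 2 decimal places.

24.42°E

Signed shortest Δλ from +73.90° to -25.06° is -98.96°.
Midpoint longitude = +73.90° + (-98.96°)/2 = +73.90° − 49.48° = +24.42°.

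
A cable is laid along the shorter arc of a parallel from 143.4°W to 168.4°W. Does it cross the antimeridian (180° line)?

Signed shortest Δλ = ((-168.4 − -143.4 + 180) mod 360) − 180 = -25.0°.
Going west by 25.0° from -143.4° reaches -168.4° without touching 180°.

No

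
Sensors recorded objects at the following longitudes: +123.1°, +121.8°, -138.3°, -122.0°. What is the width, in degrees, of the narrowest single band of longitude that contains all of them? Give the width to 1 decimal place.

116.2°

Sort the longitudes: -138.3°, -122.0°, +121.8°, +123.1°.
Eastward gaps between consecutive values (wrapping around): 16.3°, 243.8°, 1.3°, 98.6°.
Largest gap = 243.8° ⇒ minimal covering band is its complement: 360° − 243.8° = 116.2°.
Band runs from +121.8° eastward to -122.0°, crossing the antimeridian.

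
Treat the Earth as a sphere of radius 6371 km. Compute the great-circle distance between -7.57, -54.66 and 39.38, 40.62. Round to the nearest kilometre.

10993 km

Δλ = 40.62 − -54.66 = 95.28°.
Δφ = 39.38 − -7.57 = 46.95°.
a = sin²(Δφ/2) + cos φ₁ · cos φ₂ · sin²(Δλ/2) = 0.577046.
c = 2·atan2(√a, √(1−a)) = 1.72550 rad → d = 6371·c ≈ 10993.19 km.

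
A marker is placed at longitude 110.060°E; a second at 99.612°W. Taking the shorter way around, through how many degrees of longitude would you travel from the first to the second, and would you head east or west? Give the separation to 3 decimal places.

Raw difference: -99.612 − 110.060 = -209.672°.
Normalise into (−180°, 180°]: -209.672° + 360° = 150.328°.
Positive ⇒ the second point lies to the east; separation 150.328°.

150.328° east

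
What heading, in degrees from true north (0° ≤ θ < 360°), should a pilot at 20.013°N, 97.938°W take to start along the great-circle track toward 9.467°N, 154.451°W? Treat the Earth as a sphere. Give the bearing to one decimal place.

Δλ = -154.451 − -97.938 = -56.513°.
θ = atan2( sin Δλ · cos φ₂ , cos φ₁ · sin φ₂ − sin φ₁ · cos φ₂ · cos Δλ )
  = atan2(-0.82265, -0.03171) = -92.207° → normalised to [0°, 360°): 267.793°.

267.8°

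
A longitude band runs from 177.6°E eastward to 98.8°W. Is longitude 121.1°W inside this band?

Yes

Band width going east from +177.6° to -98.8°: ((-98.8 − 177.6) mod 360) = 83.6°.
Offset of -121.1° east of the west edge: ((-121.1 − 177.6) mod 360) = 61.3°.
61.3° ≤ 83.6° ⇒ inside.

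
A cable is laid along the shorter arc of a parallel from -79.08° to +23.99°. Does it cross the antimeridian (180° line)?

No

Signed shortest Δλ = ((23.99 − -79.08 + 180) mod 360) − 180 = 103.07°.
Going east by 103.07° from -79.08° reaches +23.99° without touching 180°.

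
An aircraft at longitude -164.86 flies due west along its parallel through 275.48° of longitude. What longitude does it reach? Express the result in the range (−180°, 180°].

-80.34°

Start at -164.86°; shift −275.48° → -440.34°.
-440.34° lies outside (−180°, 180°]; add 360° → -80.34°.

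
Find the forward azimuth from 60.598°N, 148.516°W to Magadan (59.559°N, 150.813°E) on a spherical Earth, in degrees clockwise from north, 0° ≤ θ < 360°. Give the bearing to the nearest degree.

295°

Δλ = 150.813 − -148.516 = 299.329°; wrapped into (−180°, 180°]: -60.671°.
θ = atan2( sin Δλ · cos φ₂ , cos φ₁ · sin φ₂ − sin φ₁ · cos φ₂ · cos Δλ )
  = atan2(-0.44171, 0.20705) = -64.885° → normalised to [0°, 360°): 295.115°.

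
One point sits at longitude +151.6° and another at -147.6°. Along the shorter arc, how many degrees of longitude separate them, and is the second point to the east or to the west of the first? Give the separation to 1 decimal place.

Raw difference: -147.6 − 151.6 = -299.2°.
Normalise into (−180°, 180°]: -299.2° + 360° = 60.8°.
Positive ⇒ the second point lies to the east; separation 60.8°.

60.8° east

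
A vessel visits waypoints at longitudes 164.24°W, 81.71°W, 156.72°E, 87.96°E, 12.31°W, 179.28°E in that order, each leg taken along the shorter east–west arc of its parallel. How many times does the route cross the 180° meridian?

Leg 1: -164.24° → -81.71°, shortest Δλ = 82.53° (east) — does not cross 180°.
Leg 2: -81.71° → +156.72°, shortest Δλ = -121.57° (west) — crosses 180°.
Leg 3: +156.72° → +87.96°, shortest Δλ = -68.76° (west) — does not cross 180°.
Leg 4: +87.96° → -12.31°, shortest Δλ = -100.27° (west) — does not cross 180°.
Leg 5: -12.31° → +179.28°, shortest Δλ = -168.41° (west) — crosses 180°.
Total crossings: 2.

2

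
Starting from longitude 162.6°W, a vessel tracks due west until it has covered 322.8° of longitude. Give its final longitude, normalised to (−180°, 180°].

125.4°W

Start at -162.6°; shift −322.8° → -485.4°.
-485.4° lies outside (−180°, 180°]; add 360° → -125.4°.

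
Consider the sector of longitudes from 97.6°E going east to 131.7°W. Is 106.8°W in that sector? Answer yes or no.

Band width going east from +97.6° to -131.7°: ((-131.7 − 97.6) mod 360) = 130.7°.
Offset of -106.8° east of the west edge: ((-106.8 − 97.6) mod 360) = 155.6°.
155.6° > 130.7° ⇒ outside.

No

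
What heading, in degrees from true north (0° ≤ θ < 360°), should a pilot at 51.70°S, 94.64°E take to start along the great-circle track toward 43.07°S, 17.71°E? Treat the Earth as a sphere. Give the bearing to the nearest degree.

Δλ = 17.71 − 94.64 = -76.93°.
θ = atan2( sin Δλ · cos φ₂ , cos φ₁ · sin φ₂ − sin φ₁ · cos φ₂ · cos Δλ )
  = atan2(-0.71160, -0.29360) = -112.420° → normalised to [0°, 360°): 247.580°.

248°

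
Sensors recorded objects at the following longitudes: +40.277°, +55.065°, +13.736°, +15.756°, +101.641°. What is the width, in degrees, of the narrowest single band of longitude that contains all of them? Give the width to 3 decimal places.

87.905°

Sort the longitudes: +13.736°, +15.756°, +40.277°, +55.065°, +101.641°.
Eastward gaps between consecutive values (wrapping around): 2.020°, 24.521°, 14.788°, 46.576°, 272.095°.
Largest gap = 272.095° ⇒ minimal covering band is its complement: 360° − 272.095° = 87.905°.
Band runs from +13.736° eastward to +101.641°.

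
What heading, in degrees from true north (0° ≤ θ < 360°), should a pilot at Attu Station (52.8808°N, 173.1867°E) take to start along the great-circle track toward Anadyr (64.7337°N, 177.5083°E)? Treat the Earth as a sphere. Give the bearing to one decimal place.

Δλ = 177.5083 − 173.1867 = 4.3216°.
θ = atan2( sin Δλ · cos φ₂ , cos φ₁ · sin φ₂ − sin φ₁ · cos φ₂ · cos Δλ )
  = atan2(0.03216, 0.20637) = 8.859° → normalised to [0°, 360°): 8.859°.

8.9°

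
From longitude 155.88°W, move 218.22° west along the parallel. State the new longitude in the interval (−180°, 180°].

Start at -155.88°; shift −218.22° → -374.10°.
-374.10° lies outside (−180°, 180°]; add 360° → -14.10°.

14.10°W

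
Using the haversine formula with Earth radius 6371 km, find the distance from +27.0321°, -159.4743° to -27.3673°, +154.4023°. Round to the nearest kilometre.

Δλ = 154.4023 − -159.4743 = 313.8766°; wrapped into (−180°, 180°]: -46.1234°.
Δφ = -27.3673 − 27.0321 = -54.3994°.
a = sin²(Δφ/2) + cos φ₁ · cos φ₂ · sin²(Δλ/2) = 0.330319.
c = 2·atan2(√a, √(1−a)) = 1.22456 rad → d = 6371·c ≈ 7801.66 km.

7802 km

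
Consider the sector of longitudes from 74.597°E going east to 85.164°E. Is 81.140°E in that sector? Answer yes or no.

Yes

Band width going east from +74.597° to +85.164°: ((85.164 − 74.597) mod 360) = 10.567°.
Offset of +81.140° east of the west edge: ((81.140 − 74.597) mod 360) = 6.543°.
6.543° ≤ 10.567° ⇒ inside.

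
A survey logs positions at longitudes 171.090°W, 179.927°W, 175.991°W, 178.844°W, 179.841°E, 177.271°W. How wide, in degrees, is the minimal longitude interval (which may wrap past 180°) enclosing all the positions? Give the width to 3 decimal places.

Sort the longitudes: -179.927°, -178.844°, -177.271°, -175.991°, -171.090°, +179.841°.
Eastward gaps between consecutive values (wrapping around): 1.083°, 1.573°, 1.280°, 4.901°, 350.931°, 0.232°.
Largest gap = 350.931° ⇒ minimal covering band is its complement: 360° − 350.931° = 9.069°.
Band runs from +179.841° eastward to -171.090°, crossing the antimeridian.

9.069°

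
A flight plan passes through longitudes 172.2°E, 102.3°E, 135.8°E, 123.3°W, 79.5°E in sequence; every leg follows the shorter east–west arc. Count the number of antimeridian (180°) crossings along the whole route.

Leg 1: +172.2° → +102.3°, shortest Δλ = -69.9° (west) — does not cross 180°.
Leg 2: +102.3° → +135.8°, shortest Δλ = 33.5° (east) — does not cross 180°.
Leg 3: +135.8° → -123.3°, shortest Δλ = 100.9° (east) — crosses 180°.
Leg 4: -123.3° → +79.5°, shortest Δλ = -157.2° (west) — crosses 180°.
Total crossings: 2.

2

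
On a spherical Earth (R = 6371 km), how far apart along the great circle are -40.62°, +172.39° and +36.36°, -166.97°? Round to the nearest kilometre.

8815 km

Δλ = -166.97 − 172.39 = -339.36°; wrapped into (−180°, 180°]: 20.64°.
Δφ = 36.36 − -40.62 = 76.98°.
a = sin²(Δφ/2) + cos φ₁ · cos φ₂ · sin²(Δλ/2) = 0.406972.
c = 2·atan2(√a, √(1−a)) = 1.38365 rad → d = 6371·c ≈ 8815.23 km.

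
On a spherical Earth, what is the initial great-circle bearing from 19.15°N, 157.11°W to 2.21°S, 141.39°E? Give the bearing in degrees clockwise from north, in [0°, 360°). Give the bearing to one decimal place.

Δλ = 141.39 − -157.11 = 298.50°; wrapped into (−180°, 180°]: -61.50°.
θ = atan2( sin Δλ · cos φ₂ , cos φ₁ · sin φ₂ − sin φ₁ · cos φ₂ · cos Δλ )
  = atan2(-0.87816, -0.19284) = -102.385° → normalised to [0°, 360°): 257.615°.

257.6°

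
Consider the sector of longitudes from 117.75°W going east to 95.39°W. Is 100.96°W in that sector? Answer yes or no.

Band width going east from -117.75° to -95.39°: ((-95.39 − -117.75) mod 360) = 22.36°.
Offset of -100.96° east of the west edge: ((-100.96 − -117.75) mod 360) = 16.79°.
16.79° ≤ 22.36° ⇒ inside.

Yes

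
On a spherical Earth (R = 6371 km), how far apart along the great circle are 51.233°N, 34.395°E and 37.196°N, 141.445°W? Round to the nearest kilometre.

Δλ = -141.445 − 34.395 = -175.840°.
Δφ = 37.196 − 51.233 = -14.037°.
a = sin²(Δφ/2) + cos φ₁ · cos φ₂ · sin²(Δλ/2) = 0.513051.
c = 2·atan2(√a, √(1−a)) = 1.59690 rad → d = 6371·c ≈ 10173.86 km.

10174 km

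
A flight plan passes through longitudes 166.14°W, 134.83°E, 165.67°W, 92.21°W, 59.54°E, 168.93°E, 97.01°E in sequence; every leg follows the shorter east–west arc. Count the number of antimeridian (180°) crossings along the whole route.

2

Leg 1: -166.14° → +134.83°, shortest Δλ = -59.03° (west) — crosses 180°.
Leg 2: +134.83° → -165.67°, shortest Δλ = 59.5° (east) — crosses 180°.
Leg 3: -165.67° → -92.21°, shortest Δλ = 73.46° (east) — does not cross 180°.
Leg 4: -92.21° → +59.54°, shortest Δλ = 151.75° (east) — does not cross 180°.
Leg 5: +59.54° → +168.93°, shortest Δλ = 109.39° (east) — does not cross 180°.
Leg 6: +168.93° → +97.01°, shortest Δλ = -71.92° (west) — does not cross 180°.
Total crossings: 2.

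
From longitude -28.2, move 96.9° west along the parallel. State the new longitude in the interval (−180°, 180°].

-125.1°

Start at -28.2°; shift −96.9° → -125.1°.
-125.1° already lies in (−180°, 180°].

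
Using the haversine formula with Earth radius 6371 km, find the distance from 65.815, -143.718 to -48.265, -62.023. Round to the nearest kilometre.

14443 km

Δλ = -62.023 − -143.718 = 81.695°.
Δφ = -48.265 − 65.815 = -114.080°.
a = sin²(Δφ/2) + cos φ₁ · cos φ₂ · sin²(Δλ/2) = 0.820670.
c = 2·atan2(√a, √(1−a)) = 2.26704 rad → d = 6371·c ≈ 14443.31 km.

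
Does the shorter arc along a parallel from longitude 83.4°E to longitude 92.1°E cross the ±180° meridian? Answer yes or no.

Signed shortest Δλ = ((92.1 − 83.4 + 180) mod 360) − 180 = 8.7°.
Going east by 8.7° from +83.4° reaches +92.1° without touching 180°.

No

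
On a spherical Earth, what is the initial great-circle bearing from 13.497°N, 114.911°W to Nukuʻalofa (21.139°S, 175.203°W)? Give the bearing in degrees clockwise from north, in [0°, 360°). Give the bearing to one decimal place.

240.5°

Δλ = -175.203 − -114.911 = -60.292°.
θ = atan2( sin Δλ · cos φ₂ , cos φ₁ · sin φ₂ − sin φ₁ · cos φ₂ · cos Δλ )
  = atan2(-0.81012, -0.45855) = -119.511° → normalised to [0°, 360°): 240.489°.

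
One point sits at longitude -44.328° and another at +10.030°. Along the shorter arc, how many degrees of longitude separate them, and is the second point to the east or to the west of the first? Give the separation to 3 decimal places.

Raw difference: 10.030 − -44.328 = 54.358°.
Normalise into (−180°, 180°]: 54.358° stays 54.358°.
Positive ⇒ the second point lies to the east; separation 54.358°.

54.358° east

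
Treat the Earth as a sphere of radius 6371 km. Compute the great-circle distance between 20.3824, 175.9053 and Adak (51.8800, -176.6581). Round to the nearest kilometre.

3561 km

Δλ = -176.6581 − 175.9053 = -352.5634°; wrapped into (−180°, 180°]: 7.4366°.
Δφ = 51.8800 − 20.3824 = 31.4976°.
a = sin²(Δφ/2) + cos φ₁ · cos φ₂ · sin²(Δλ/2) = 0.076103.
c = 2·atan2(√a, √(1−a)) = 0.55898 rad → d = 6371·c ≈ 3561.28 km.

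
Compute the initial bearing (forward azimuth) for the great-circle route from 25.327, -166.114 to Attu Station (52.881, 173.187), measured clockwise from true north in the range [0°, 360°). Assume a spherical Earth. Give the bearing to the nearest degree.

336°

Δλ = 173.187 − -166.114 = 339.301°; wrapped into (−180°, 180°]: -20.699°.
θ = atan2( sin Δλ · cos φ₂ , cos φ₁ · sin φ₂ − sin φ₁ · cos φ₂ · cos Δλ )
  = atan2(-0.21330, 0.47925) = -23.993° → normalised to [0°, 360°): 336.007°.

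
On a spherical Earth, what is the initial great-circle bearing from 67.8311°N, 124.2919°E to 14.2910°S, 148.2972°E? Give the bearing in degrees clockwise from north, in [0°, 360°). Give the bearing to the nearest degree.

157°

Δλ = 148.2972 − 124.2919 = 24.0053°.
θ = atan2( sin Δλ · cos φ₂ , cos φ₁ · sin φ₂ − sin φ₁ · cos φ₂ · cos Δλ )
  = atan2(0.39423, -0.91294) = 156.644° → normalised to [0°, 360°): 156.644°.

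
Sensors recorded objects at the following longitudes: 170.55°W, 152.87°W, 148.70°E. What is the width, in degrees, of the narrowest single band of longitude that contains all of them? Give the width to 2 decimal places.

Sort the longitudes: -170.55°, -152.87°, +148.70°.
Eastward gaps between consecutive values (wrapping around): 17.68°, 301.57°, 40.75°.
Largest gap = 301.57° ⇒ minimal covering band is its complement: 360° − 301.57° = 58.43°.
Band runs from +148.70° eastward to -152.87°, crossing the antimeridian.

58.43°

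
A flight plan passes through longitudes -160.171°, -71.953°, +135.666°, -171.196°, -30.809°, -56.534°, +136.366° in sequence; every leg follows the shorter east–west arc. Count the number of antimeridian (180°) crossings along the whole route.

3

Leg 1: -160.171° → -71.953°, shortest Δλ = 88.218° (east) — does not cross 180°.
Leg 2: -71.953° → +135.666°, shortest Δλ = -152.381° (west) — crosses 180°.
Leg 3: +135.666° → -171.196°, shortest Δλ = 53.138° (east) — crosses 180°.
Leg 4: -171.196° → -30.809°, shortest Δλ = 140.387° (east) — does not cross 180°.
Leg 5: -30.809° → -56.534°, shortest Δλ = -25.725° (west) — does not cross 180°.
Leg 6: -56.534° → +136.366°, shortest Δλ = -167.1° (west) — crosses 180°.
Total crossings: 3.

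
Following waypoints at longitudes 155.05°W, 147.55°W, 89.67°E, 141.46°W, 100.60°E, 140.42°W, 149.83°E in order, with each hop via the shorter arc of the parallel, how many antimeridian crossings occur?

Leg 1: -155.05° → -147.55°, shortest Δλ = 7.5° (east) — does not cross 180°.
Leg 2: -147.55° → +89.67°, shortest Δλ = -122.78° (west) — crosses 180°.
Leg 3: +89.67° → -141.46°, shortest Δλ = 128.87° (east) — crosses 180°.
Leg 4: -141.46° → +100.60°, shortest Δλ = -117.94° (west) — crosses 180°.
Leg 5: +100.60° → -140.42°, shortest Δλ = 118.98° (east) — crosses 180°.
Leg 6: -140.42° → +149.83°, shortest Δλ = -69.75° (west) — crosses 180°.
Total crossings: 5.

5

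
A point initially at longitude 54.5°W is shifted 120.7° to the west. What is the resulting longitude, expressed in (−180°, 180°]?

175.2°W

Start at -54.5°; shift −120.7° → -175.2°.
-175.2° already lies in (−180°, 180°].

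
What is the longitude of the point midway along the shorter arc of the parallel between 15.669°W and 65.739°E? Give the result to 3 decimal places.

Signed shortest Δλ from -15.669° to +65.739° is +81.408°.
Midpoint longitude = -15.669° + (+81.408°)/2 = -15.669° + 40.704° = +25.035°.

25.035°E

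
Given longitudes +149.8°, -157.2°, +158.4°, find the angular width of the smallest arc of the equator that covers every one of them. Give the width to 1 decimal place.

Sort the longitudes: -157.2°, +149.8°, +158.4°.
Eastward gaps between consecutive values (wrapping around): 307.0°, 8.6°, 44.4°.
Largest gap = 307.0° ⇒ minimal covering band is its complement: 360° − 307.0° = 53.0°.
Band runs from +149.8° eastward to -157.2°, crossing the antimeridian.

53.0°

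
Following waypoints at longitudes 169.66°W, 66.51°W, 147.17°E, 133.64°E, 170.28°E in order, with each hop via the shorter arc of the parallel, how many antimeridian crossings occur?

Leg 1: -169.66° → -66.51°, shortest Δλ = 103.15° (east) — does not cross 180°.
Leg 2: -66.51° → +147.17°, shortest Δλ = -146.32° (west) — crosses 180°.
Leg 3: +147.17° → +133.64°, shortest Δλ = -13.53° (west) — does not cross 180°.
Leg 4: +133.64° → +170.28°, shortest Δλ = 36.64° (east) — does not cross 180°.
Total crossings: 1.

1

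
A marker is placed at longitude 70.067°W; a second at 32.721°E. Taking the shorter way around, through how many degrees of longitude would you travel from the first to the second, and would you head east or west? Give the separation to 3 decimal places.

Raw difference: 32.721 − -70.067 = 102.788°.
Normalise into (−180°, 180°]: 102.788° stays 102.788°.
Positive ⇒ the second point lies to the east; separation 102.788°.

102.788° east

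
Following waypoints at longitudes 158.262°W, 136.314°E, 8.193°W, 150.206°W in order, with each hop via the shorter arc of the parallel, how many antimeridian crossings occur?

Leg 1: -158.262° → +136.314°, shortest Δλ = -65.424° (west) — crosses 180°.
Leg 2: +136.314° → -8.193°, shortest Δλ = -144.507° (west) — does not cross 180°.
Leg 3: -8.193° → -150.206°, shortest Δλ = -142.013° (west) — does not cross 180°.
Total crossings: 1.

1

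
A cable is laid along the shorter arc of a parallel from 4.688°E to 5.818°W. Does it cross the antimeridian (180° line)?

No

Signed shortest Δλ = ((-5.818 − 4.688 + 180) mod 360) − 180 = -10.506°.
Going west by 10.506° from +4.688° reaches -5.818° without touching 180°.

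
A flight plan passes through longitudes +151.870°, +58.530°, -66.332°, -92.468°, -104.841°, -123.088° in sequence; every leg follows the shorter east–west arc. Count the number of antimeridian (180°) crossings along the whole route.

0

Leg 1: +151.870° → +58.530°, shortest Δλ = -93.34° (west) — does not cross 180°.
Leg 2: +58.530° → -66.332°, shortest Δλ = -124.862° (west) — does not cross 180°.
Leg 3: -66.332° → -92.468°, shortest Δλ = -26.136° (west) — does not cross 180°.
Leg 4: -92.468° → -104.841°, shortest Δλ = -12.373° (west) — does not cross 180°.
Leg 5: -104.841° → -123.088°, shortest Δλ = -18.247° (west) — does not cross 180°.
Total crossings: 0.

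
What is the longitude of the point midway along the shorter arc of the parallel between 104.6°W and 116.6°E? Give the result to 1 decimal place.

174.0°W

Signed shortest Δλ from -104.6° to +116.6° is -138.8°.
Midpoint longitude = -104.6° + (-138.8°)/2 = -104.6° − 69.4° = -174.0°.
(The naïve average (-104.6 + +116.6)/2 = 6.0° is on the wrong side of the globe.)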